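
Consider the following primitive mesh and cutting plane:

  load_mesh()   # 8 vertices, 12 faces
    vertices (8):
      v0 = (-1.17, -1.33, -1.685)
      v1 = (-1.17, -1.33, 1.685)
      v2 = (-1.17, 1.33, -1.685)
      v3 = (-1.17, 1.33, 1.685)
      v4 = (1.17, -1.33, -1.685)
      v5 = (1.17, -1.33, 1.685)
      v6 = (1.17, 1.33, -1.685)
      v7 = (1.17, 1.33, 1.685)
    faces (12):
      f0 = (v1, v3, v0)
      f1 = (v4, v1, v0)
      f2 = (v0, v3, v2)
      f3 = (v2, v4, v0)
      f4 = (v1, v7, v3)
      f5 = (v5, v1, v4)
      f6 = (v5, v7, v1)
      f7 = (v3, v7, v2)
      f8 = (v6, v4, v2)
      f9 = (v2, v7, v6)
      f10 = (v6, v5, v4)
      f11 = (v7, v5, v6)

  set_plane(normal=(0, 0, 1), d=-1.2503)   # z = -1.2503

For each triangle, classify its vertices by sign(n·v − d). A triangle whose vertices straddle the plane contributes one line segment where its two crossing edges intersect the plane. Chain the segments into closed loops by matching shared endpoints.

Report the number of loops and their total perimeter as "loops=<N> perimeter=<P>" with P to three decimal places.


Straddling triangles (8 of 12):
  (v1,v3,v0) [++-] → (-1.17, -0.986884, -1.2503)–(-1.17, -1.33, -1.2503)  len=0.3431
  (v4,v1,v0) [-+-] → (0.868161, -1.33, -1.2503)–(-1.17, -1.33, -1.2503)  len=2.0382
  (v0,v3,v2) [-+-] → (-1.17, -0.986884, -1.2503)–(-1.17, 1.33, -1.2503)  len=2.3169
  (v5,v1,v4) [++-] → (0.868161, -1.33, -1.2503)–(1.17, -1.33, -1.2503)  len=0.3018
  (v3,v7,v2) [++-] → (-0.868161, 1.33, -1.2503)–(-1.17, 1.33, -1.2503)  len=0.3018
  (v2,v7,v6) [-+-] → (-0.868161, 1.33, -1.2503)–(1.17, 1.33, -1.2503)  len=2.0382
  (v6,v5,v4) [-+-] → (1.17, 0.986884, -1.2503)–(1.17, -1.33, -1.2503)  len=2.3169
  (v7,v5,v6) [++-] → (1.17, 0.986884, -1.2503)–(1.17, 1.33, -1.2503)  len=0.3431

Chained into 1 loop(s):
  loop 1: 8 segments, perimeter = 10.0000
Total perimeter = 10.000

loops=1 perimeter=10.000


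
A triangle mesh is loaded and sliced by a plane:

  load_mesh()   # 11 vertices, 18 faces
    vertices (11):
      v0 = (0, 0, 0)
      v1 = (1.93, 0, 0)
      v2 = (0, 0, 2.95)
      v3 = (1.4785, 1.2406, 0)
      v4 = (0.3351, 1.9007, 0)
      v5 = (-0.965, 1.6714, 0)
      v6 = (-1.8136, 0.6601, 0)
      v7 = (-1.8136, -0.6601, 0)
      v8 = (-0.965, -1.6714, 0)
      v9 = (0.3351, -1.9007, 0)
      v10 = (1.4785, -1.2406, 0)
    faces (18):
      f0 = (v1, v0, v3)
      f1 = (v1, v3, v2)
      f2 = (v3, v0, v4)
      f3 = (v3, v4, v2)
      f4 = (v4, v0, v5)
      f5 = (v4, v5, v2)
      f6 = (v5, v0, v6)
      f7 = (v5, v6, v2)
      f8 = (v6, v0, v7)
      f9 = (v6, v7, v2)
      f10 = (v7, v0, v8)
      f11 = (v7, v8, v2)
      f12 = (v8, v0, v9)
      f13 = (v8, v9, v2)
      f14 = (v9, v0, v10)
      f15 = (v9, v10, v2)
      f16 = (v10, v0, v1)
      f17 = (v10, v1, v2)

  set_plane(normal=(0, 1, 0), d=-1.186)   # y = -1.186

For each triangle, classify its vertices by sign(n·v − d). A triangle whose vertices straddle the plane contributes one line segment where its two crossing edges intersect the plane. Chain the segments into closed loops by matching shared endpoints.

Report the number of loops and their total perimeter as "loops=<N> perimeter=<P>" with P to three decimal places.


loops=1 perimeter=6.605

Straddling triangles (8 of 18):
  (v7,v0,v8) [++-] → (-0.684749, -1.186, 0)–(-1.37231, -1.186, 0)  len=0.6876
  (v7,v8,v2) [+-+] → (-1.37231, -1.186, 0)–(-0.684749, -1.186, 0.856725)  len=1.0985
  (v8,v0,v9) [-+-] → (-0.684749, -1.186, 0)–(0.209096, -1.186, 0)  len=0.8938
  (v8,v9,v2) [--+] → (0.209096, -1.186, 1.10926)–(-0.684749, -1.186, 0.856725)  len=0.9288
  (v9,v0,v10) [-+-] → (0.209096, -1.186, 0)–(1.41343, -1.186, 0)  len=1.2043
  (v9,v10,v2) [--+] → (1.41343, -1.186, 0.129832)–(0.209096, -1.186, 1.10926)  len=1.5523
  (v10,v0,v1) [-++] → (1.41343, -1.186, 0)–(1.49837, -1.186, 0)  len=0.0849
  (v10,v1,v2) [-++] → (1.49837, -1.186, 0)–(1.41343, -1.186, 0.129832)  len=0.1551

Chained into 1 loop(s):
  loop 1: 8 segments, perimeter = 6.6055
Total perimeter = 6.605


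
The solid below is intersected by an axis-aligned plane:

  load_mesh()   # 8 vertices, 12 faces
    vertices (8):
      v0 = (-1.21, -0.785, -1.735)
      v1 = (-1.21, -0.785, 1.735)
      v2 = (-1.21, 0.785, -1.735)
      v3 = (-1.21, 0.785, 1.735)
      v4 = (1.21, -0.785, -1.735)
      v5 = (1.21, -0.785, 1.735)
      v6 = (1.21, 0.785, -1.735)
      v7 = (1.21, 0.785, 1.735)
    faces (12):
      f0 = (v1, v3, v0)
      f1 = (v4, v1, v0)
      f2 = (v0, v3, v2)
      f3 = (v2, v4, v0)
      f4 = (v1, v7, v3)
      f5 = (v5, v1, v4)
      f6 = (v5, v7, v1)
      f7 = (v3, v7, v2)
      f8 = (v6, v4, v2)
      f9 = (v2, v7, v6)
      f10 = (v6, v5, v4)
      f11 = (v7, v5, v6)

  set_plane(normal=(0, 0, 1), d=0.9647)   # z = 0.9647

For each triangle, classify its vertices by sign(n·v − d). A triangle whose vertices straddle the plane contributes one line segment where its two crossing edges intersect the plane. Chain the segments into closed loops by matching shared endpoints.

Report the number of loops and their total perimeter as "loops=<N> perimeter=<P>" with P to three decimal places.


loops=1 perimeter=7.980

Straddling triangles (8 of 12):
  (v1,v3,v0) [++-] → (-1.21, 0.436478, 0.9647)–(-1.21, -0.785, 0.9647)  len=1.2215
  (v4,v1,v0) [-+-] → (-0.672788, -0.785, 0.9647)–(-1.21, -0.785, 0.9647)  len=0.5372
  (v0,v3,v2) [-+-] → (-1.21, 0.436478, 0.9647)–(-1.21, 0.785, 0.9647)  len=0.3485
  (v5,v1,v4) [++-] → (-0.672788, -0.785, 0.9647)–(1.21, -0.785, 0.9647)  len=1.8828
  (v3,v7,v2) [++-] → (0.672788, 0.785, 0.9647)–(-1.21, 0.785, 0.9647)  len=1.8828
  (v2,v7,v6) [-+-] → (0.672788, 0.785, 0.9647)–(1.21, 0.785, 0.9647)  len=0.5372
  (v6,v5,v4) [-+-] → (1.21, -0.436478, 0.9647)–(1.21, -0.785, 0.9647)  len=0.3485
  (v7,v5,v6) [++-] → (1.21, -0.436478, 0.9647)–(1.21, 0.785, 0.9647)  len=1.2215

Chained into 1 loop(s):
  loop 1: 8 segments, perimeter = 7.9800
Total perimeter = 7.980


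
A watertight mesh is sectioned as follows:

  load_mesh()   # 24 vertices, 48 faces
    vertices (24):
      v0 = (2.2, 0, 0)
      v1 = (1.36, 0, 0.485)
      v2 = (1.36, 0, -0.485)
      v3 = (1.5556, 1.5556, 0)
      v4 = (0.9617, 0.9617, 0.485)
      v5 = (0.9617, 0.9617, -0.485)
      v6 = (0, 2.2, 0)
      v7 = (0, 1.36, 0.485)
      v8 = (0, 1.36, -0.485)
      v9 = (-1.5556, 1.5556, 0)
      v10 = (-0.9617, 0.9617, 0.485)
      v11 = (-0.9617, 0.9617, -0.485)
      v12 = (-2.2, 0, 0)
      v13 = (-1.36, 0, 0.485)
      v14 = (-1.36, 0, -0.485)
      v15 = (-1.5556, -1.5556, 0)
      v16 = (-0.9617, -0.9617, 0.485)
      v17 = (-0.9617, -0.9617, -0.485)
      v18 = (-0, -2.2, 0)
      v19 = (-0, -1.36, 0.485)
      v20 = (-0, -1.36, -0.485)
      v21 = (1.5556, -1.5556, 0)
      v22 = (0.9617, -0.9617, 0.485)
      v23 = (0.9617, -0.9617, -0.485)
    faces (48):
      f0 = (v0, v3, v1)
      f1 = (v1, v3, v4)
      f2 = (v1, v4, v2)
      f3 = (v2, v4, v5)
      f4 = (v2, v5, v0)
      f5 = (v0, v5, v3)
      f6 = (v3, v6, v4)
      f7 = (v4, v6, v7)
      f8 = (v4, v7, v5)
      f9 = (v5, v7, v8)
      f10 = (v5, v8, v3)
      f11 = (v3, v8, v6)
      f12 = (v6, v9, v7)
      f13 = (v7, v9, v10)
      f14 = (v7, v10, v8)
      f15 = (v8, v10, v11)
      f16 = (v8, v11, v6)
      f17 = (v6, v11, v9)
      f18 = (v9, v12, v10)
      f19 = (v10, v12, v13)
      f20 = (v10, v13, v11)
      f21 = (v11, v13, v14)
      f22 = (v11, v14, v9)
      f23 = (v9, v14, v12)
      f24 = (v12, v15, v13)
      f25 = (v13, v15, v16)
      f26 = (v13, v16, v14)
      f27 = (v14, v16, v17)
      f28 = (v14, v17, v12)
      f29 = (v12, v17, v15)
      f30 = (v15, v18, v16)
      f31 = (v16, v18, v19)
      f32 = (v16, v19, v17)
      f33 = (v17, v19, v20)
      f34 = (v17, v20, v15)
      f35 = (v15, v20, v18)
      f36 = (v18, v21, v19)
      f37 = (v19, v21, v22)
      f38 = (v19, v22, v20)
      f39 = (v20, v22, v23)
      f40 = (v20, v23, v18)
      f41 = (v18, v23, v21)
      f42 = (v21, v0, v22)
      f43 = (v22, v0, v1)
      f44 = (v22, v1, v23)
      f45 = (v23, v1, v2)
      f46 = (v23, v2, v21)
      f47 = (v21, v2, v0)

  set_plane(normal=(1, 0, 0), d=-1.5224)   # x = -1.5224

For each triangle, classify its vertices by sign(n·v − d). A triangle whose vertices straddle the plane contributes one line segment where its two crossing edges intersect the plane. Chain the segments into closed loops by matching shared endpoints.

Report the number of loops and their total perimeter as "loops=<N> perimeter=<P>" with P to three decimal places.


Straddling triangles (14 of 48):
  (v6,v9,v7) [+-+] → (-1.5224, 1.56935, 0)–(-1.5224, 1.55143, 0.010351)  len=0.0207
  (v7,v9,v10) [+-+] → (-1.5224, 1.55143, 0.010351)–(-1.5224, 1.5224, 0.0271123)  len=0.0335
  (v6,v11,v9) [++-] → (-1.5224, 1.5224, -0.0271123)–(-1.5224, 1.56935, 0)  len=0.0542
  (v9,v12,v10) [--+] → (-1.5224, 0.526244, 0.265393)–(-1.5224, 1.5224, 0.0271123)  len=1.0243
  (v10,v12,v13) [+-+] → (-1.5224, 0.526244, 0.265393)–(-1.5224, 0, 0.391233)  len=0.5411
  (v11,v14,v9) [++-] → (-1.5224, 1.29156, -0.0823211)–(-1.5224, 1.5224, -0.0271123)  len=0.2373
  (v9,v14,v12) [-+-] → (-1.5224, 1.29156, -0.0823211)–(-1.5224, 0, -0.391233)  len=1.3280
  (v12,v15,v13) [--+] → (-1.5224, -1.29156, 0.0823211)–(-1.5224, 0, 0.391233)  len=1.3280
  (v13,v15,v16) [+-+] → (-1.5224, -1.29156, 0.0823211)–(-1.5224, -1.5224, 0.0271123)  len=0.2373
  (v14,v17,v12) [++-] → (-1.5224, -0.526244, -0.265393)–(-1.5224, 0, -0.391233)  len=0.5411
  (v12,v17,v15) [-+-] → (-1.5224, -0.526244, -0.265393)–(-1.5224, -1.5224, -0.0271123)  len=1.0243
  (v15,v18,v16) [-++] → (-1.5224, -1.56935, 0)–(-1.5224, -1.5224, 0.0271123)  len=0.0542
  (v17,v20,v15) [++-] → (-1.5224, -1.55143, -0.010351)–(-1.5224, -1.5224, -0.0271123)  len=0.0335
  (v15,v20,v18) [-++] → (-1.5224, -1.55143, -0.010351)–(-1.5224, -1.56935, 0)  len=0.0207

Chained into 1 loop(s):
  loop 1: 14 segments, perimeter = 6.4782
Total perimeter = 6.478

loops=1 perimeter=6.478


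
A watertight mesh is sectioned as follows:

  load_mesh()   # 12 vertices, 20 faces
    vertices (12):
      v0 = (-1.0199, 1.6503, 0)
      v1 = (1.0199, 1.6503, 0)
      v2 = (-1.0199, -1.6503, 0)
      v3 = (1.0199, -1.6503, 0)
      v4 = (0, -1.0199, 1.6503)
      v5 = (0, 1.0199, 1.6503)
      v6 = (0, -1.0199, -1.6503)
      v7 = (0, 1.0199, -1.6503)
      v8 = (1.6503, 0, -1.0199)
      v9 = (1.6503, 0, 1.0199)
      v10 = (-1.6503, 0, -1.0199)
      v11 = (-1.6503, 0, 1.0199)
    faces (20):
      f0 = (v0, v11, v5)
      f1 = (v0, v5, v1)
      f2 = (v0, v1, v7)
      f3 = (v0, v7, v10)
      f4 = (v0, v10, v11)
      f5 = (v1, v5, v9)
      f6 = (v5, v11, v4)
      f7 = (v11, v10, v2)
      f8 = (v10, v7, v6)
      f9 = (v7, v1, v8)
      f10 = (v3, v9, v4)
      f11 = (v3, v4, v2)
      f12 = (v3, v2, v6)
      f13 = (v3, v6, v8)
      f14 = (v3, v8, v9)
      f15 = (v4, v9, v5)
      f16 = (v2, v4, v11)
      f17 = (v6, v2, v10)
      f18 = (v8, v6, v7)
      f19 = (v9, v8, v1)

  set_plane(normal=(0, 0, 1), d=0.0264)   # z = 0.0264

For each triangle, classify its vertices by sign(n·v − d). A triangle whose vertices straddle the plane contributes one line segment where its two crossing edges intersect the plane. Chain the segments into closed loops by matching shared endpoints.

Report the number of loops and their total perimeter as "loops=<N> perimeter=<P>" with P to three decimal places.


loops=1 perimeter=11.082

Straddling triangles (10 of 20):
  (v0,v11,v5) [-++] → (-1.03622, 1.60758, 0.0264)–(-1.00358, 1.64022, 0.0264)  len=0.0462
  (v0,v5,v1) [-+-] → (-1.00358, 1.64022, 0.0264)–(1.00358, 1.64022, 0.0264)  len=2.0072
  (v0,v10,v11) [--+] → (-1.6503, 0, 0.0264)–(-1.03622, 1.60758, 0.0264)  len=1.7209
  (v1,v5,v9) [-++] → (1.00358, 1.64022, 0.0264)–(1.03622, 1.60758, 0.0264)  len=0.0462
  (v11,v10,v2) [+--] → (-1.6503, 0, 0.0264)–(-1.03622, -1.60758, 0.0264)  len=1.7209
  (v3,v9,v4) [-++] → (1.03622, -1.60758, 0.0264)–(1.00358, -1.64022, 0.0264)  len=0.0462
  (v3,v4,v2) [-+-] → (1.00358, -1.64022, 0.0264)–(-1.00358, -1.64022, 0.0264)  len=2.0072
  (v3,v8,v9) [--+] → (1.6503, 0, 0.0264)–(1.03622, -1.60758, 0.0264)  len=1.7209
  (v2,v4,v11) [-++] → (-1.00358, -1.64022, 0.0264)–(-1.03622, -1.60758, 0.0264)  len=0.0462
  (v9,v8,v1) [+--] → (1.6503, 0, 0.0264)–(1.03622, 1.60758, 0.0264)  len=1.7209

Chained into 1 loop(s):
  loop 1: 10 segments, perimeter = 11.0824
Total perimeter = 11.082


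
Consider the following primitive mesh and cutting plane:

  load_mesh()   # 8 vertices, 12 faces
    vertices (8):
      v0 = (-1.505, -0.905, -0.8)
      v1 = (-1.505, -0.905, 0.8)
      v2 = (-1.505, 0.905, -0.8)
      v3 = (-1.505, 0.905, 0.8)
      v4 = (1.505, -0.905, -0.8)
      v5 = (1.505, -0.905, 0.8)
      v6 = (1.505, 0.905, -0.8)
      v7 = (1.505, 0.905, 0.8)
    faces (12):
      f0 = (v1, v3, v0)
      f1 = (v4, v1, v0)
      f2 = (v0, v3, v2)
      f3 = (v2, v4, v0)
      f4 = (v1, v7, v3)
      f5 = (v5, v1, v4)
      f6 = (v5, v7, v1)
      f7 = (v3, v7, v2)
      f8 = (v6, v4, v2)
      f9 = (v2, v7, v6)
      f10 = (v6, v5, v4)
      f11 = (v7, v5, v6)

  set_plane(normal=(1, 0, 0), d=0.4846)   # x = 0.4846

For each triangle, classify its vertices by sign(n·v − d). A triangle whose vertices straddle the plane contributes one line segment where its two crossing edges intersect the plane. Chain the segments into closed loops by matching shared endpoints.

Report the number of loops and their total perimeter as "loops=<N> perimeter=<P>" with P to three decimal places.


loops=1 perimeter=6.820

Straddling triangles (8 of 12):
  (v4,v1,v0) [+--] → (0.4846, -0.905, -0.257595)–(0.4846, -0.905, -0.8)  len=0.5424
  (v2,v4,v0) [-+-] → (0.4846, -0.291404, -0.8)–(0.4846, -0.905, -0.8)  len=0.6136
  (v1,v7,v3) [-+-] → (0.4846, 0.291404, 0.8)–(0.4846, 0.905, 0.8)  len=0.6136
  (v5,v1,v4) [+-+] → (0.4846, -0.905, 0.8)–(0.4846, -0.905, -0.257595)  len=1.0576
  (v5,v7,v1) [++-] → (0.4846, 0.291404, 0.8)–(0.4846, -0.905, 0.8)  len=1.1964
  (v3,v7,v2) [-+-] → (0.4846, 0.905, 0.8)–(0.4846, 0.905, 0.257595)  len=0.5424
  (v6,v4,v2) [++-] → (0.4846, -0.291404, -0.8)–(0.4846, 0.905, -0.8)  len=1.1964
  (v2,v7,v6) [-++] → (0.4846, 0.905, 0.257595)–(0.4846, 0.905, -0.8)  len=1.0576

Chained into 1 loop(s):
  loop 1: 8 segments, perimeter = 6.8200
Total perimeter = 6.820


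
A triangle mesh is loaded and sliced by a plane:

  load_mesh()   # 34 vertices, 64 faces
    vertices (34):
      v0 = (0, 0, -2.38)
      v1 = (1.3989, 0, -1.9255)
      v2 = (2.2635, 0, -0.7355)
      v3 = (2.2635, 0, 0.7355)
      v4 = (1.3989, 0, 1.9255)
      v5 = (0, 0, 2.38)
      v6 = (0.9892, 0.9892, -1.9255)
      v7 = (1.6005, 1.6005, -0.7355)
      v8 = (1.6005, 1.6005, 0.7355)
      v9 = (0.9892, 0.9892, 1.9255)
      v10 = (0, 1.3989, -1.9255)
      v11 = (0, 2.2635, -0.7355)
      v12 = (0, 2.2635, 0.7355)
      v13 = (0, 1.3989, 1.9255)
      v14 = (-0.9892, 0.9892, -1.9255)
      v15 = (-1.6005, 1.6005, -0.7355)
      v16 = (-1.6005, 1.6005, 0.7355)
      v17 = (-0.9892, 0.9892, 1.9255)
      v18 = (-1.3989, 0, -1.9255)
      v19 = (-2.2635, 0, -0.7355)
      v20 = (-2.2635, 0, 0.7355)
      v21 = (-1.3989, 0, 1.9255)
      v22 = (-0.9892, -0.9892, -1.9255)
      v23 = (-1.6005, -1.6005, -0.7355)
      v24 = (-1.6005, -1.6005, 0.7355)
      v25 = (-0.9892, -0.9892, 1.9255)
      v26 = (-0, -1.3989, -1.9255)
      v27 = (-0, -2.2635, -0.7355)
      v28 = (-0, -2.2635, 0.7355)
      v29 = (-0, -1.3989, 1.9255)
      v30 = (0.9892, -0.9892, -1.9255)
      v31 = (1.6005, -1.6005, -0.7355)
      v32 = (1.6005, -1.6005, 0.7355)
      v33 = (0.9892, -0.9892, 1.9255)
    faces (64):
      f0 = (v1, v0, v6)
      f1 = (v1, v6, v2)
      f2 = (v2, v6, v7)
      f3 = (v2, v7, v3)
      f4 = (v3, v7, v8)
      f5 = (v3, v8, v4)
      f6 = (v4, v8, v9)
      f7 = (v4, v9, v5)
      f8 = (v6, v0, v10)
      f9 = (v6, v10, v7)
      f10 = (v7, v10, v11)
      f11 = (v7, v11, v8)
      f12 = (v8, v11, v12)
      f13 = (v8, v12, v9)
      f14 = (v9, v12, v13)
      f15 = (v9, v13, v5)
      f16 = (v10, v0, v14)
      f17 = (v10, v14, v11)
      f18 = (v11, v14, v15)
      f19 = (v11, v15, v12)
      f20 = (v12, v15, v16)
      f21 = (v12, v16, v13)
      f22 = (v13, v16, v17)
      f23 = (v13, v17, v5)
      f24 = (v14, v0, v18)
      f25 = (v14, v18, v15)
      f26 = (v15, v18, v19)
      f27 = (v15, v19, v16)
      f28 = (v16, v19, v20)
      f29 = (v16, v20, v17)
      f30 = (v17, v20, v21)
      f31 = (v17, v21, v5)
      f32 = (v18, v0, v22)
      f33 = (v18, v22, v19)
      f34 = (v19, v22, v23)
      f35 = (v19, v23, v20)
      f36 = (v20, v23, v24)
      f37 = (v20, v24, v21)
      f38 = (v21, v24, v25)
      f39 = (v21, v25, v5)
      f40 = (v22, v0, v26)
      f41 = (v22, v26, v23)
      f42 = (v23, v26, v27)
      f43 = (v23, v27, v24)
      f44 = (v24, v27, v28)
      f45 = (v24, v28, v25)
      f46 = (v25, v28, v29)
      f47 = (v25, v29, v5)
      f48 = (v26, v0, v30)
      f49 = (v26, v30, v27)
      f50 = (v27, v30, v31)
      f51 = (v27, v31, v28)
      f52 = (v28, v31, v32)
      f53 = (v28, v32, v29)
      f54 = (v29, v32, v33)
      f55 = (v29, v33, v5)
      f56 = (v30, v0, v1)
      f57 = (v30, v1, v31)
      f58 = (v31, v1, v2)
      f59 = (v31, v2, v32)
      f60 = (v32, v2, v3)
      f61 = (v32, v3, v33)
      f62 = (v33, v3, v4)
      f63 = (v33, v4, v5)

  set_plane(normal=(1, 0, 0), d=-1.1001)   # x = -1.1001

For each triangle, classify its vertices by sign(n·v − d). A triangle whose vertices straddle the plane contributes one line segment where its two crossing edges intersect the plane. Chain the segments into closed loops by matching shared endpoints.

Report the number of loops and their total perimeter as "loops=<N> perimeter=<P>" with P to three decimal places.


Straddling triangles (20 of 64):
  (v11,v14,v15) [++-] → (-1.1001, 1.1001, -1.70961)–(-1.1001, 1.80779, -0.7355)  len=1.2040
  (v11,v15,v12) [+-+] → (-1.1001, 1.80779, -0.7355)–(-1.1001, 1.80779, -0.275588)  len=0.4599
  (v12,v15,v16) [+--] → (-1.1001, 1.80779, -0.275588)–(-1.1001, 1.80779, 0.7355)  len=1.0111
  (v12,v16,v13) [+-+] → (-1.1001, 1.80779, 0.7355)–(-1.1001, 1.53747, 1.10756)  len=0.4599
  (v13,v16,v17) [+-+] → (-1.1001, 1.53747, 1.10756)–(-1.1001, 1.1001, 1.70961)  len=0.7442
  (v14,v0,v18) [++-] → (-1.1001, 0, -2.02258)–(-1.1001, 0.721438, -1.9255)  len=0.7279
  (v14,v18,v15) [+--] → (-1.1001, 0.721438, -1.9255)–(-1.1001, 1.1001, -1.70961)  len=0.4359
  (v16,v20,v17) [--+] → (-1.1001, 0.903112, 1.82194)–(-1.1001, 1.1001, 1.70961)  len=0.2268
  (v17,v20,v21) [+--] → (-1.1001, 0.903112, 1.82194)–(-1.1001, 0.721438, 1.9255)  len=0.2091
  (v17,v21,v5) [+-+] → (-1.1001, 0.721438, 1.9255)–(-1.1001, 0, 2.02258)  len=0.7279
  (v18,v0,v22) [-++] → (-1.1001, 0, -2.02258)–(-1.1001, -0.721438, -1.9255)  len=0.7279
  (v18,v22,v19) [-+-] → (-1.1001, -0.721438, -1.9255)–(-1.1001, -0.903112, -1.82194)  len=0.2091
  (v19,v22,v23) [-+-] → (-1.1001, -0.903112, -1.82194)–(-1.1001, -1.1001, -1.70961)  len=0.2268
  (v21,v24,v25) [--+] → (-1.1001, -1.1001, 1.70961)–(-1.1001, -0.721438, 1.9255)  len=0.4359
  (v21,v25,v5) [-++] → (-1.1001, -0.721438, 1.9255)–(-1.1001, 0, 2.02258)  len=0.7279
  (v22,v26,v23) [++-] → (-1.1001, -1.53747, -1.10756)–(-1.1001, -1.1001, -1.70961)  len=0.7442
  (v23,v26,v27) [-++] → (-1.1001, -1.53747, -1.10756)–(-1.1001, -1.80779, -0.7355)  len=0.4599
  (v23,v27,v24) [-+-] → (-1.1001, -1.80779, -0.7355)–(-1.1001, -1.80779, 0.275588)  len=1.0111
  (v24,v27,v28) [-++] → (-1.1001, -1.80779, 0.275588)–(-1.1001, -1.80779, 0.7355)  len=0.4599
  (v24,v28,v25) [-++] → (-1.1001, -1.80779, 0.7355)–(-1.1001, -1.1001, 1.70961)  len=1.2040

Chained into 1 loop(s):
  loop 1: 20 segments, perimeter = 12.4135
Total perimeter = 12.413

loops=1 perimeter=12.413


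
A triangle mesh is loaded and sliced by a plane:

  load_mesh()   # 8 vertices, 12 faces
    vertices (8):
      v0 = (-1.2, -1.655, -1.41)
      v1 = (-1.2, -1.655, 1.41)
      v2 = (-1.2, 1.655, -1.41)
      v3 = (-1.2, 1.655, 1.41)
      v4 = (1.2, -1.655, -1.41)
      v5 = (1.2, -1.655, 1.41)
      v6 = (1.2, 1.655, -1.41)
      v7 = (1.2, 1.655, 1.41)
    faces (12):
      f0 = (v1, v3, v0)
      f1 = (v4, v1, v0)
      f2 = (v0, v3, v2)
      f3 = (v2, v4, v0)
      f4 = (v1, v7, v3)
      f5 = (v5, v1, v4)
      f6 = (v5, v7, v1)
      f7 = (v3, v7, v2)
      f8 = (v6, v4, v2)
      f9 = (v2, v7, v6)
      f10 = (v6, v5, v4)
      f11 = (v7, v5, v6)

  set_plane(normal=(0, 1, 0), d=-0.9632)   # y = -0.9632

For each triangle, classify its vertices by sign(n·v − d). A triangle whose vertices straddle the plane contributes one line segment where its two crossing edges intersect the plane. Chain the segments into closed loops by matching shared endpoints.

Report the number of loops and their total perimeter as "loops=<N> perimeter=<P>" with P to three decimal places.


loops=1 perimeter=10.440

Straddling triangles (8 of 12):
  (v1,v3,v0) [-+-] → (-1.2, -0.9632, 1.41)–(-1.2, -0.9632, -0.820611)  len=2.2306
  (v0,v3,v2) [-++] → (-1.2, -0.9632, -0.820611)–(-1.2, -0.9632, -1.41)  len=0.5894
  (v2,v4,v0) [+--] → (0.698393, -0.9632, -1.41)–(-1.2, -0.9632, -1.41)  len=1.8984
  (v1,v7,v3) [-++] → (-0.698393, -0.9632, 1.41)–(-1.2, -0.9632, 1.41)  len=0.5016
  (v5,v7,v1) [-+-] → (1.2, -0.9632, 1.41)–(-0.698393, -0.9632, 1.41)  len=1.8984
  (v6,v4,v2) [+-+] → (1.2, -0.9632, -1.41)–(0.698393, -0.9632, -1.41)  len=0.5016
  (v6,v5,v4) [+--] → (1.2, -0.9632, 0.820611)–(1.2, -0.9632, -1.41)  len=2.2306
  (v7,v5,v6) [+-+] → (1.2, -0.9632, 1.41)–(1.2, -0.9632, 0.820611)  len=0.5894

Chained into 1 loop(s):
  loop 1: 8 segments, perimeter = 10.4400
Total perimeter = 10.440


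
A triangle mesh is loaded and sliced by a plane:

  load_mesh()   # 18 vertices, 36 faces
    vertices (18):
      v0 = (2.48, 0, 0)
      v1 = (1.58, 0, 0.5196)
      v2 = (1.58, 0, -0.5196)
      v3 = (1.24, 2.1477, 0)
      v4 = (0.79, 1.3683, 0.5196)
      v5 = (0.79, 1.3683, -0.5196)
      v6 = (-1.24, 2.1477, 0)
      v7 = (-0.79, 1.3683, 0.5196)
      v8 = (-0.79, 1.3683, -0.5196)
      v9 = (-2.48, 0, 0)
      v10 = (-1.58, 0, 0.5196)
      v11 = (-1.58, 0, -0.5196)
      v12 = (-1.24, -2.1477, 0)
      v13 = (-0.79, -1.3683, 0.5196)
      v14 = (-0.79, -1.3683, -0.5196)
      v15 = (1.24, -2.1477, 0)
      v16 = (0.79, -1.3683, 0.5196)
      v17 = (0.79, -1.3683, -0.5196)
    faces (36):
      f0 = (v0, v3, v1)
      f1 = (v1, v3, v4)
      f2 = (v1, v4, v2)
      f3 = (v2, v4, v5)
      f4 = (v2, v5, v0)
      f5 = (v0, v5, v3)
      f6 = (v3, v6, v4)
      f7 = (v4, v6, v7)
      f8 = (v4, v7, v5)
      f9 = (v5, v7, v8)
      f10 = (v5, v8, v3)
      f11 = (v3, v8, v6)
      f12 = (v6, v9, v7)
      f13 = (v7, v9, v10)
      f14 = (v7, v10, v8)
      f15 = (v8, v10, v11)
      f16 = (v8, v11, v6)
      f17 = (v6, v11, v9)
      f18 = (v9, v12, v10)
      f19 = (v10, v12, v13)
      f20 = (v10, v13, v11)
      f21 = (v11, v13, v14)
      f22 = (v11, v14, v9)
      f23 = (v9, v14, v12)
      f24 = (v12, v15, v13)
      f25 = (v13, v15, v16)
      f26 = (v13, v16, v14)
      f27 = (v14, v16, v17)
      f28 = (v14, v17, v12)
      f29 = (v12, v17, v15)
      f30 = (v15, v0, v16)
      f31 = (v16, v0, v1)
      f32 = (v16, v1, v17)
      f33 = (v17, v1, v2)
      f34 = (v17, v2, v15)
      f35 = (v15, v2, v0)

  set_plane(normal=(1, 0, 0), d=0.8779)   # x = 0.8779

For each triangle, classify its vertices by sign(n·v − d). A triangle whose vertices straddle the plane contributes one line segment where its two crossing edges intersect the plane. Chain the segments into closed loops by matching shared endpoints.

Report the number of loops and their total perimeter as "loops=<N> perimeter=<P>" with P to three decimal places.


loops=2 perimeter=6.377

Straddling triangles (16 of 36):
  (v1,v3,v4) [++-] → (0.8779, 1.52054, 0.418105)–(0.8779, 1.21605, 0.5196)  len=0.3210
  (v1,v4,v2) [+-+] → (0.8779, 1.21605, 0.5196)–(0.8779, 1.21605, 0.403973)  len=0.1156
  (v2,v4,v5) [+--] → (0.8779, 1.21605, 0.403973)–(0.8779, 1.21605, -0.5196)  len=0.9236
  (v2,v5,v0) [+-+] → (0.8779, 1.21605, -0.5196)–(0.8779, 1.29713, -0.492575)  len=0.0855
  (v0,v5,v3) [+-+] → (0.8779, 1.29713, -0.492575)–(0.8779, 1.52054, -0.418105)  len=0.2355
  (v3,v6,v4) [+--] → (0.8779, 2.1477, 0)–(0.8779, 1.52054, 0.418105)  len=0.7537
  (v5,v8,v3) [--+] → (0.8779, 2.00868, -0.0926833)–(0.8779, 1.52054, -0.418105)  len=0.5867
  (v3,v8,v6) [+--] → (0.8779, 2.00868, -0.0926833)–(0.8779, 2.1477, 0)  len=0.1671
  (v12,v15,v13) [-+-] → (0.8779, -2.1477, 0)–(0.8779, -2.00868, 0.0926833)  len=0.1671
  (v13,v15,v16) [-+-] → (0.8779, -2.00868, 0.0926833)–(0.8779, -1.52054, 0.418105)  len=0.5867
  (v12,v17,v15) [--+] → (0.8779, -1.52054, -0.418105)–(0.8779, -2.1477, 0)  len=0.7537
  (v15,v0,v16) [++-] → (0.8779, -1.29713, 0.492575)–(0.8779, -1.52054, 0.418105)  len=0.2355
  (v16,v0,v1) [-++] → (0.8779, -1.29713, 0.492575)–(0.8779, -1.21605, 0.5196)  len=0.0855
  (v16,v1,v17) [-+-] → (0.8779, -1.21605, 0.5196)–(0.8779, -1.21605, -0.403973)  len=0.9236
  (v17,v1,v2) [-++] → (0.8779, -1.21605, -0.403973)–(0.8779, -1.21605, -0.5196)  len=0.1156
  (v17,v2,v15) [-++] → (0.8779, -1.21605, -0.5196)–(0.8779, -1.52054, -0.418105)  len=0.3210

Chained into 2 loop(s):
  loop 1: 8 segments, perimeter = 3.1886
  loop 2: 8 segments, perimeter = 3.1886
Total perimeter = 6.377


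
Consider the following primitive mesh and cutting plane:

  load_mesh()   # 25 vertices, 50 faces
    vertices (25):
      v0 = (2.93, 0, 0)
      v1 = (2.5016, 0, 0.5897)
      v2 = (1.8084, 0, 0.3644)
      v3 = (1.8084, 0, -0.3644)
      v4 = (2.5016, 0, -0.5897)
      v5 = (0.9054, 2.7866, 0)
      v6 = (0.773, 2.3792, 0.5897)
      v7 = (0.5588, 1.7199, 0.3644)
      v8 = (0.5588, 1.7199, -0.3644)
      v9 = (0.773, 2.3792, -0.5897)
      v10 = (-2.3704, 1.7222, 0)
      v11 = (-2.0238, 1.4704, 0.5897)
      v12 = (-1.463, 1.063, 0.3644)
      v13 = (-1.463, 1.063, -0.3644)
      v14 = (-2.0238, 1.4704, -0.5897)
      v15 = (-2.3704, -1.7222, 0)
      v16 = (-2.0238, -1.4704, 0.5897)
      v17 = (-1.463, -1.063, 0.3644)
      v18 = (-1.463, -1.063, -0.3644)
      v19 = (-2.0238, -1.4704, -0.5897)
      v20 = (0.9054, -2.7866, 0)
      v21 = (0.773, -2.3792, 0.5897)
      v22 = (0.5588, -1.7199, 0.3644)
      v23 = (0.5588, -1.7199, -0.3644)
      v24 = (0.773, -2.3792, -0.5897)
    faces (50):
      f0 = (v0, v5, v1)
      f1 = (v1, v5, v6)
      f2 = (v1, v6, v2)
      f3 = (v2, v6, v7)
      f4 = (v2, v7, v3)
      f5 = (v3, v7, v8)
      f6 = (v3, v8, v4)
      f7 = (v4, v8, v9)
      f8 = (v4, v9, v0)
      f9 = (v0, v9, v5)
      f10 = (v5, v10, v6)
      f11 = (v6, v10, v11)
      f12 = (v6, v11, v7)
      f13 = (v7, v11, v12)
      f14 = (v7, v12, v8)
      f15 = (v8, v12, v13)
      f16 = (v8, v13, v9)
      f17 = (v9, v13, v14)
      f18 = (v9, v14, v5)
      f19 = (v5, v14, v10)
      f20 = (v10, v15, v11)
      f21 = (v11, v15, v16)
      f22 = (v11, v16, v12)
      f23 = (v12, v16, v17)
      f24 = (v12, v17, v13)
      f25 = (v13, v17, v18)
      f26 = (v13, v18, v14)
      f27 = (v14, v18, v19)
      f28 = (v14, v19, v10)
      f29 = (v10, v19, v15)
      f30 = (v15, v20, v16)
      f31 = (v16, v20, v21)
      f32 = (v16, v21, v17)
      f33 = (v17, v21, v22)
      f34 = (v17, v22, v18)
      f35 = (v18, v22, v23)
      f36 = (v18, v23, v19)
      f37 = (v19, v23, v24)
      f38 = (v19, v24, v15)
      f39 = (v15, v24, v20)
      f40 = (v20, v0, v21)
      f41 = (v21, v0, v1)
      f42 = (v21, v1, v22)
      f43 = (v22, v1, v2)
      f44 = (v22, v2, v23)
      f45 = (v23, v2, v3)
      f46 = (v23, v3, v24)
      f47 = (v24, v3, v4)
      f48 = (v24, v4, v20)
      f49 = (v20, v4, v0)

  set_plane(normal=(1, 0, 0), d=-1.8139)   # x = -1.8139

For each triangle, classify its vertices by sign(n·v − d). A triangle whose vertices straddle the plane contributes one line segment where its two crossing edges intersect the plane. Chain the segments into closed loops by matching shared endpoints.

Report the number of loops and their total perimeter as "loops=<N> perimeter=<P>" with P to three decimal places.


Straddling triangles (18 of 50):
  (v5,v10,v6) [+-+] → (-1.8139, 1.90302, 0)–(-1.8139, 1.83851, 0.104399)  len=0.1227
  (v6,v10,v11) [+--] → (-1.8139, 1.83851, 0.104399)–(-1.8139, 1.53861, 0.5897)  len=0.5705
  (v6,v11,v7) [+-+] → (-1.8139, 1.53861, 0.5897)–(-1.8139, 1.49068, 0.571389)  len=0.0513
  (v7,v11,v12) [+-+] → (-1.8139, 1.49068, 0.571389)–(-1.8139, 1.31792, 0.505373)  len=0.1849
  (v9,v13,v14) [++-] → (-1.8139, 1.31792, -0.505373)–(-1.8139, 1.53861, -0.5897)  len=0.2363
  (v9,v14,v5) [+-+] → (-1.8139, 1.53861, -0.5897)–(-1.8139, 1.56472, -0.547443)  len=0.0497
  (v5,v14,v10) [+--] → (-1.8139, 1.56472, -0.547443)–(-1.8139, 1.90302, 0)  len=0.6435
  (v11,v16,v12) [--+] → (-1.8139, -0.522182, 0.505373)–(-1.8139, 1.31792, 0.505373)  len=1.8401
  (v12,v16,v17) [+-+] → (-1.8139, -0.522182, 0.505373)–(-1.8139, -1.31792, 0.505373)  len=0.7957
  (v13,v18,v14) [++-] → (-1.8139, 0.522182, -0.505373)–(-1.8139, 1.31792, -0.505373)  len=0.7957
  (v14,v18,v19) [-+-] → (-1.8139, 0.522182, -0.505373)–(-1.8139, -1.31792, -0.505373)  len=1.8401
  (v15,v20,v16) [-+-] → (-1.8139, -1.90302, 0)–(-1.8139, -1.56472, 0.547443)  len=0.6435
  (v16,v20,v21) [-++] → (-1.8139, -1.56472, 0.547443)–(-1.8139, -1.53861, 0.5897)  len=0.0497
  (v16,v21,v17) [-++] → (-1.8139, -1.53861, 0.5897)–(-1.8139, -1.31792, 0.505373)  len=0.2363
  (v18,v23,v19) [++-] → (-1.8139, -1.49068, -0.571389)–(-1.8139, -1.31792, -0.505373)  len=0.1849
  (v19,v23,v24) [-++] → (-1.8139, -1.49068, -0.571389)–(-1.8139, -1.53861, -0.5897)  len=0.0513
  (v19,v24,v15) [-+-] → (-1.8139, -1.53861, -0.5897)–(-1.8139, -1.83851, -0.104399)  len=0.5705
  (v15,v24,v20) [-++] → (-1.8139, -1.83851, -0.104399)–(-1.8139, -1.90302, 0)  len=0.1227

Chained into 1 loop(s):
  loop 1: 18 segments, perimeter = 8.9895
Total perimeter = 8.990

loops=1 perimeter=8.990


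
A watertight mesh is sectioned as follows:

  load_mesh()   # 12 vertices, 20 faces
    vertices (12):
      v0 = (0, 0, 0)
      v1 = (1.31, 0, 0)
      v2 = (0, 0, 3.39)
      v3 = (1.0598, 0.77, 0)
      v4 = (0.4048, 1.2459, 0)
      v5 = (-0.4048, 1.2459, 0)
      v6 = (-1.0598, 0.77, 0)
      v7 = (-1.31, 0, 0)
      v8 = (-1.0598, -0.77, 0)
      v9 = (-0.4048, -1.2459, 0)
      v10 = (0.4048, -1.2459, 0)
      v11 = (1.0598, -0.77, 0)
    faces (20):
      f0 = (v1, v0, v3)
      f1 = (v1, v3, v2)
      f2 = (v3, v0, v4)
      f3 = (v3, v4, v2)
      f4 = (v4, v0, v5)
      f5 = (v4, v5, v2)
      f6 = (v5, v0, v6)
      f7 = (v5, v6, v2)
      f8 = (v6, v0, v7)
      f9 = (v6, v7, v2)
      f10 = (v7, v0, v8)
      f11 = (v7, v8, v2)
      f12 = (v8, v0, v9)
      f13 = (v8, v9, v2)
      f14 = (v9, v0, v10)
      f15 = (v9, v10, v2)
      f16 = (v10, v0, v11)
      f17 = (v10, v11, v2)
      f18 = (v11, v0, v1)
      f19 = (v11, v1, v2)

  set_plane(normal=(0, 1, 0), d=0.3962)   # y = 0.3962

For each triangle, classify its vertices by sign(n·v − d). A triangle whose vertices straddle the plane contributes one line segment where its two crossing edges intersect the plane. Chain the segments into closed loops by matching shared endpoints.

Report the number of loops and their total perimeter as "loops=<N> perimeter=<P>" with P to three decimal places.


loops=1 perimeter=7.720

Straddling triangles (10 of 20):
  (v1,v0,v3) [--+] → (0.545315, 0.3962, 0)–(1.18126, 0.3962, 0)  len=0.6359
  (v1,v3,v2) [-+-] → (1.18126, 0.3962, 0)–(0.545315, 0.3962, 1.64569)  len=1.7643
  (v3,v0,v4) [+-+] → (0.545315, 0.3962, 0)–(0.128728, 0.3962, 0)  len=0.4166
  (v3,v4,v2) [++-] → (0.128728, 0.3962, 2.31197)–(0.545315, 0.3962, 1.64569)  len=0.7858
  (v4,v0,v5) [+-+] → (0.128728, 0.3962, 0)–(-0.128728, 0.3962, 0)  len=0.2575
  (v4,v5,v2) [++-] → (-0.128728, 0.3962, 2.31197)–(0.128728, 0.3962, 2.31197)  len=0.2575
  (v5,v0,v6) [+-+] → (-0.128728, 0.3962, 0)–(-0.545315, 0.3962, 0)  len=0.4166
  (v5,v6,v2) [++-] → (-0.545315, 0.3962, 1.64569)–(-0.128728, 0.3962, 2.31197)  len=0.7858
  (v6,v0,v7) [+--] → (-0.545315, 0.3962, 0)–(-1.18126, 0.3962, 0)  len=0.6359
  (v6,v7,v2) [+--] → (-1.18126, 0.3962, 0)–(-0.545315, 0.3962, 1.64569)  len=1.7643

Chained into 1 loop(s):
  loop 1: 10 segments, perimeter = 7.7201
Total perimeter = 7.720


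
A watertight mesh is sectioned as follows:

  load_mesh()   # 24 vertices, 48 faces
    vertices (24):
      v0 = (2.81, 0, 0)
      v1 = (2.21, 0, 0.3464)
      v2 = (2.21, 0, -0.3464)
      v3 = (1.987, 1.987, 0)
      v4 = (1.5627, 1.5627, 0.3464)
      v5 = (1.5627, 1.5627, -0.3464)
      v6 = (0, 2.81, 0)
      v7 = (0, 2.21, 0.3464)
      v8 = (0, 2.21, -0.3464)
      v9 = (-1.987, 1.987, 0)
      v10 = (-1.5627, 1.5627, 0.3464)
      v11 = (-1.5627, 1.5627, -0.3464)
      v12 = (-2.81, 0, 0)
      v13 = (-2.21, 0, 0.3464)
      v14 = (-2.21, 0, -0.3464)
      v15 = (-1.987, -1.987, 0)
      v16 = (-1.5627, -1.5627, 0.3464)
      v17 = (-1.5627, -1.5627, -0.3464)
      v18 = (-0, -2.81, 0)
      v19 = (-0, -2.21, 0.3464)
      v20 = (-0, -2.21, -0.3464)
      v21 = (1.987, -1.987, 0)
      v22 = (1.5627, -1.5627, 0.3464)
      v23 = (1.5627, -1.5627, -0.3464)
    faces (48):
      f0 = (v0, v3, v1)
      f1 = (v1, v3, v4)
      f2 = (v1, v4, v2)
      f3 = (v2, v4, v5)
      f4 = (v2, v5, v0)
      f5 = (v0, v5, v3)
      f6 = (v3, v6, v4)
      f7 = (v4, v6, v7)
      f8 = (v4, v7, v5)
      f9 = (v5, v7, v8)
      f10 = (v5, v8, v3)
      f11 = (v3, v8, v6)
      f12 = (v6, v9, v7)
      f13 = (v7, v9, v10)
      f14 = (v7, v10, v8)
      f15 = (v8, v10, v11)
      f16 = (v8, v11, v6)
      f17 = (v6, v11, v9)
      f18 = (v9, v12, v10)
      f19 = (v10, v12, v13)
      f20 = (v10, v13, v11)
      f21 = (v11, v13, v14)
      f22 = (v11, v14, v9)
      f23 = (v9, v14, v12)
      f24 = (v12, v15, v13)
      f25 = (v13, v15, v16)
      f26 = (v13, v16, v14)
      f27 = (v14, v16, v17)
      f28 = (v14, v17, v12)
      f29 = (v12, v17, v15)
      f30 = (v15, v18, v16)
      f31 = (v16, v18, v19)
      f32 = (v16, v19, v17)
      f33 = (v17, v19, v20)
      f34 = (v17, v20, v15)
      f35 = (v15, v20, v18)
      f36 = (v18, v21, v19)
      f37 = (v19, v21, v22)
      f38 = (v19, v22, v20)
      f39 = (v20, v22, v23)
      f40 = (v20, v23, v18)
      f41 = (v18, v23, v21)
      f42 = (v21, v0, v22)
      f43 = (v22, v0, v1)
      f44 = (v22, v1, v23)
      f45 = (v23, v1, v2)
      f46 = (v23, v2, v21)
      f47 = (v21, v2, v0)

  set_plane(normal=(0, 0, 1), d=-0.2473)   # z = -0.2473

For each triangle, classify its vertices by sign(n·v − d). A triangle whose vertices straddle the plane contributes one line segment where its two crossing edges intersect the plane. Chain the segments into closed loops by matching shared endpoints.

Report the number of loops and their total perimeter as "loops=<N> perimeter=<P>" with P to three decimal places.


loops=2 perimeter=28.114

Straddling triangles (32 of 48):
  (v1,v4,v2) [++-] → (2.11741, 0.223533, -0.2473)–(2.21, 0, -0.2473)  len=0.2420
  (v2,v4,v5) [-+-] → (2.11741, 0.223533, -0.2473)–(1.5627, 1.5627, -0.2473)  len=1.4495
  (v2,v5,v0) [--+] → (1.91953, 1.11563, -0.2473)–(2.38165, 0, -0.2473)  len=1.2076
  (v0,v5,v3) [+-+] → (1.91953, 1.11563, -0.2473)–(1.68409, 1.68409, -0.2473)  len=0.6153
  (v4,v7,v5) [++-] → (1.33917, 1.65529, -0.2473)–(1.5627, 1.5627, -0.2473)  len=0.2420
  (v5,v7,v8) [-+-] → (1.33917, 1.65529, -0.2473)–(0, 2.21, -0.2473)  len=1.4495
  (v5,v8,v3) [--+] → (0.568452, 2.1462, -0.2473)–(1.68409, 1.68409, -0.2473)  len=1.2076
  (v3,v8,v6) [+-+] → (0.568452, 2.1462, -0.2473)–(0, 2.38165, -0.2473)  len=0.6153
  (v7,v10,v8) [++-] → (-0.223533, 2.11741, -0.2473)–(0, 2.21, -0.2473)  len=0.2420
  (v8,v10,v11) [-+-] → (-0.223533, 2.11741, -0.2473)–(-1.5627, 1.5627, -0.2473)  len=1.4495
  (v8,v11,v6) [--+] → (-1.11563, 1.91953, -0.2473)–(0, 2.38165, -0.2473)  len=1.2076
  (v6,v11,v9) [+-+] → (-1.11563, 1.91953, -0.2473)–(-1.68409, 1.68409, -0.2473)  len=0.6153
  (v10,v13,v11) [++-] → (-1.65529, 1.33917, -0.2473)–(-1.5627, 1.5627, -0.2473)  len=0.2420
  (v11,v13,v14) [-+-] → (-1.65529, 1.33917, -0.2473)–(-2.21, 0, -0.2473)  len=1.4495
  (v11,v14,v9) [--+] → (-2.1462, 0.568452, -0.2473)–(-1.68409, 1.68409, -0.2473)  len=1.2076
  (v9,v14,v12) [+-+] → (-2.1462, 0.568452, -0.2473)–(-2.38165, 0, -0.2473)  len=0.6153
  (v13,v16,v14) [++-] → (-2.11741, -0.223533, -0.2473)–(-2.21, 0, -0.2473)  len=0.2420
  (v14,v16,v17) [-+-] → (-2.11741, -0.223533, -0.2473)–(-1.5627, -1.5627, -0.2473)  len=1.4495
  (v14,v17,v12) [--+] → (-1.91953, -1.11563, -0.2473)–(-2.38165, 0, -0.2473)  len=1.2076
  (v12,v17,v15) [+-+] → (-1.91953, -1.11563, -0.2473)–(-1.68409, -1.68409, -0.2473)  len=0.6153
  (v16,v19,v17) [++-] → (-1.33917, -1.65529, -0.2473)–(-1.5627, -1.5627, -0.2473)  len=0.2420
  (v17,v19,v20) [-+-] → (-1.33917, -1.65529, -0.2473)–(0, -2.21, -0.2473)  len=1.4495
  (v17,v20,v15) [--+] → (-0.568452, -2.1462, -0.2473)–(-1.68409, -1.68409, -0.2473)  len=1.2076
  (v15,v20,v18) [+-+] → (-0.568452, -2.1462, -0.2473)–(0, -2.38165, -0.2473)  len=0.6153
  (v19,v22,v20) [++-] → (0.223533, -2.11741, -0.2473)–(0, -2.21, -0.2473)  len=0.2420
  (v20,v22,v23) [-+-] → (0.223533, -2.11741, -0.2473)–(1.5627, -1.5627, -0.2473)  len=1.4495
  (v20,v23,v18) [--+] → (1.11563, -1.91953, -0.2473)–(0, -2.38165, -0.2473)  len=1.2076
  (v18,v23,v21) [+-+] → (1.11563, -1.91953, -0.2473)–(1.68409, -1.68409, -0.2473)  len=0.6153
  (v22,v1,v23) [++-] → (1.65529, -1.33917, -0.2473)–(1.5627, -1.5627, -0.2473)  len=0.2420
  (v23,v1,v2) [-+-] → (1.65529, -1.33917, -0.2473)–(2.21, 0, -0.2473)  len=1.4495
  (v23,v2,v21) [--+] → (2.1462, -0.568452, -0.2473)–(1.68409, -1.68409, -0.2473)  len=1.2076
  (v21,v2,v0) [+-+] → (2.1462, -0.568452, -0.2473)–(2.38165, 0, -0.2473)  len=0.6153

Chained into 2 loop(s):
  loop 1: 16 segments, perimeter = 13.5317
  loop 2: 16 segments, perimeter = 14.5827
Total perimeter = 28.114


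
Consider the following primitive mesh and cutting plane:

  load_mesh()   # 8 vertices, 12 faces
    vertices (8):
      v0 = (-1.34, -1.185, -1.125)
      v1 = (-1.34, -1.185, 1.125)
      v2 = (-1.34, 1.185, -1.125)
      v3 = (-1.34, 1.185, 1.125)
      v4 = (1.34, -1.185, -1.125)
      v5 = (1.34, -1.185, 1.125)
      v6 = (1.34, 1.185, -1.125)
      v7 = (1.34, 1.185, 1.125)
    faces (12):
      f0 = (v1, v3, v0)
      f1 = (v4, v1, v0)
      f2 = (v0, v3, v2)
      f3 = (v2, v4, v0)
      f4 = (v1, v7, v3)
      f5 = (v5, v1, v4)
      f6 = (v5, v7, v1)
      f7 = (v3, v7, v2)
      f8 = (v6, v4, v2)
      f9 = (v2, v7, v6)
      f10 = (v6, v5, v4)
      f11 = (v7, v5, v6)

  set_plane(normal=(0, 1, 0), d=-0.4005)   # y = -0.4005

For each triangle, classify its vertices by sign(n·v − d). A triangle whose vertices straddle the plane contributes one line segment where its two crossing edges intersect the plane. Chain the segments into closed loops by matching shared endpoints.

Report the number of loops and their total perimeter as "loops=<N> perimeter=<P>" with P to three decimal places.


loops=1 perimeter=9.860

Straddling triangles (8 of 12):
  (v1,v3,v0) [-+-] → (-1.34, -0.4005, 1.125)–(-1.34, -0.4005, -0.380222)  len=1.5052
  (v0,v3,v2) [-++] → (-1.34, -0.4005, -0.380222)–(-1.34, -0.4005, -1.125)  len=0.7448
  (v2,v4,v0) [+--] → (0.452886, -0.4005, -1.125)–(-1.34, -0.4005, -1.125)  len=1.7929
  (v1,v7,v3) [-++] → (-0.452886, -0.4005, 1.125)–(-1.34, -0.4005, 1.125)  len=0.8871
  (v5,v7,v1) [-+-] → (1.34, -0.4005, 1.125)–(-0.452886, -0.4005, 1.125)  len=1.7929
  (v6,v4,v2) [+-+] → (1.34, -0.4005, -1.125)–(0.452886, -0.4005, -1.125)  len=0.8871
  (v6,v5,v4) [+--] → (1.34, -0.4005, 0.380222)–(1.34, -0.4005, -1.125)  len=1.5052
  (v7,v5,v6) [+-+] → (1.34, -0.4005, 1.125)–(1.34, -0.4005, 0.380222)  len=0.7448

Chained into 1 loop(s):
  loop 1: 8 segments, perimeter = 9.8600
Total perimeter = 9.860


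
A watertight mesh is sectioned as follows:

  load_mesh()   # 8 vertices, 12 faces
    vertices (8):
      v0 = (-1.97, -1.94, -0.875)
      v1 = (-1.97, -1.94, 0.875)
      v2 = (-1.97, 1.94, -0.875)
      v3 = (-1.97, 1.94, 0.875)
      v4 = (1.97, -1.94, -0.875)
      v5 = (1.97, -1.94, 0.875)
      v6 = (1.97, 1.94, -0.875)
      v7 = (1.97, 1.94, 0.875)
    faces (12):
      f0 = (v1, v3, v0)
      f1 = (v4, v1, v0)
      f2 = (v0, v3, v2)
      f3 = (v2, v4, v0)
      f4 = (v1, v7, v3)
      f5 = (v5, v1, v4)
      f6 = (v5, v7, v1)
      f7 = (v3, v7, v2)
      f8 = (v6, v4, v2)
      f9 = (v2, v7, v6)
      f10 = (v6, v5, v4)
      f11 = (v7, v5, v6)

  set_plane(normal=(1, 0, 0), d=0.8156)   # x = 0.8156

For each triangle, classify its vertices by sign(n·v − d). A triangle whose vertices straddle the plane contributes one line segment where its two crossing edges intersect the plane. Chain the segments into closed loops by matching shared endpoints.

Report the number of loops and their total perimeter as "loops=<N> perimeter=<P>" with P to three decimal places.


Straddling triangles (8 of 12):
  (v4,v1,v0) [+--] → (0.8156, -1.94, -0.362259)–(0.8156, -1.94, -0.875)  len=0.5127
  (v2,v4,v0) [-+-] → (0.8156, -0.80318, -0.875)–(0.8156, -1.94, -0.875)  len=1.1368
  (v1,v7,v3) [-+-] → (0.8156, 0.80318, 0.875)–(0.8156, 1.94, 0.875)  len=1.1368
  (v5,v1,v4) [+-+] → (0.8156, -1.94, 0.875)–(0.8156, -1.94, -0.362259)  len=1.2373
  (v5,v7,v1) [++-] → (0.8156, 0.80318, 0.875)–(0.8156, -1.94, 0.875)  len=2.7432
  (v3,v7,v2) [-+-] → (0.8156, 1.94, 0.875)–(0.8156, 1.94, 0.362259)  len=0.5127
  (v6,v4,v2) [++-] → (0.8156, -0.80318, -0.875)–(0.8156, 1.94, -0.875)  len=2.7432
  (v2,v7,v6) [-++] → (0.8156, 1.94, 0.362259)–(0.8156, 1.94, -0.875)  len=1.2373

Chained into 1 loop(s):
  loop 1: 8 segments, perimeter = 11.2600
Total perimeter = 11.260

loops=1 perimeter=11.260
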